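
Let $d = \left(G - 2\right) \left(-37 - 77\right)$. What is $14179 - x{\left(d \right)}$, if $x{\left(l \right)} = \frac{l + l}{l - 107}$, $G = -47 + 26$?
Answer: $\frac{35654941}{2515} \approx 14177.0$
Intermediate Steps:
$G = -21$
$d = 2622$ ($d = \left(-21 - 2\right) \left(-37 - 77\right) = \left(-23\right) \left(-114\right) = 2622$)
$x{\left(l \right)} = \frac{2 l}{-107 + l}$
$14179 - x{\left(d \right)} = 14179 - 2 \cdot 2622 \frac{1}{-107 + 2622} = 14179 - 2 \cdot 2622 \cdot \frac{1}{2515} = 14179 - \frac{5244}{2515} = \frac{35654941}{2515}$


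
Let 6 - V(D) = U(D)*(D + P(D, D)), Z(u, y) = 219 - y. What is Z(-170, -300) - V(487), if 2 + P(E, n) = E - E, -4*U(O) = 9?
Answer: -2313/4 ≈ -578.25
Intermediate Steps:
U(O) = -9/4 (U(O) = -1/4*9 = -9/4)
P(E, n) = -2 (P(E, n) = -2 + (E - E) = -2 + 0 = -2)
V(D) = 3/2 + 9*D/4 (V(D) = 6 - (-9)*(D - 2)/4 = 6 - (-9)*(-2 + D)/4 = 6 - (9/2 - 9*D/4) = 6 + (-9/2 + 9*D/4) = 3/2 + 9*D/4)
Z(-170, -300) - V(487) = (219 - 1*(-300)) - (3/2 + (9/4)*487) = (219 + 300) - (3/2 + 4383/4) = 519 - 1*4389/4 = 519 - 4389/4 = -2313/4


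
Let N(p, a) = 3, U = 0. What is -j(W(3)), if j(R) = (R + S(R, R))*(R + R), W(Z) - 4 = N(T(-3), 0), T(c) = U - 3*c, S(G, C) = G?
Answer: -196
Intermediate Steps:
T(c) = -3*c (T(c) = 0 - 3*c = -3*c)
W(Z) = 7 (W(Z) = 4 + 3 = 7)
j(R) = 4*R² (j(R) = (R + R)*(R + R) = (2*R)*(2*R) = 4*R²)
-j(W(3)) = -4*7² = -4*49 = -1*196 = -196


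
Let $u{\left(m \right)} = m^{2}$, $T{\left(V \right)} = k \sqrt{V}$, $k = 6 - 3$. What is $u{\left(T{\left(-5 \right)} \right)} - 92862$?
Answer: $-92907$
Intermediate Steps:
$k = 3$ ($k = 6 - 3 = 3$)
$T{\left(V \right)} = 3 \sqrt{V}$
$u{\left(T{\left(-5 \right)} \right)} - 92862 = \left(3 \sqrt{-5}\right)^{2} - 92862 = \left(3 i \sqrt{5}\right)^{2} - 92862 = -45 - 92862 = -92907$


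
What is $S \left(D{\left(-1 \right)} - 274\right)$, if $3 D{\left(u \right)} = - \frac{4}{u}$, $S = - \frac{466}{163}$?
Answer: $\frac{381188}{489} \approx 779.53$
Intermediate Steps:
$S = - \frac{466}{163}$ ($S = \left(-466\right) \frac{1}{163} = - \frac{466}{163} \approx -2.8589$)
$D{\left(u \right)} = - \frac{4}{3 u}$ ($D{\left(u \right)} = \frac{\left(-4\right) \frac{1}{u}}{3} = - \frac{4}{3 u}$)
$S \left(D{\left(-1 \right)} - 274\right) = - \frac{466 \left(- \frac{4}{3 \left(-1\right)} - 274\right)}{163} = - \frac{466 \left(\left(- \frac{4}{3}\right) \left(-1\right) - 274\right)}{163} = - \frac{466 \left(\frac{4}{3} - 274\right)}{163} = \left(- \frac{466}{163}\right) \left(- \frac{818}{3}\right) = \frac{381188}{489}$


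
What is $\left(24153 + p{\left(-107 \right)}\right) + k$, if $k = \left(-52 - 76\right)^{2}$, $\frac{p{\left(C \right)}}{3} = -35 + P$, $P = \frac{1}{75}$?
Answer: $\frac{1010801}{25} \approx 40432.0$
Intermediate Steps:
$P = \frac{1}{75} \approx 0.013333$
$p{\left(C \right)} = - \frac{2624}{25}$ ($p{\left(C \right)} = 3 \left(-35 + \frac{1}{75}\right) = 3 \left(- \frac{2624}{75}\right) = - \frac{2624}{25}$)
$k = 16384$ ($k = \left(-128\right)^{2} = 16384$)
$\left(24153 + p{\left(-107 \right)}\right) + k = \left(24153 - \frac{2624}{25}\right) + 16384 = \frac{601201}{25} + 16384 = \frac{1010801}{25}$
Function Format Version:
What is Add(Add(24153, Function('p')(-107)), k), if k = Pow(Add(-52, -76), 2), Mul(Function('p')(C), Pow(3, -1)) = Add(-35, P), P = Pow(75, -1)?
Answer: Rational(1010801, 25) ≈ 40432.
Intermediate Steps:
P = Rational(1, 75) ≈ 0.013333
Function('p')(C) = Rational(-2624, 25) (Function('p')(C) = Mul(3, Add(-35, Rational(1, 75))) = Mul(3, Rational(-2624, 75)) = Rational(-2624, 25))
k = 16384 (k = Pow(-128, 2) = 16384)
Add(Add(24153, Function('p')(-107)), k) = Add(Add(24153, Rational(-2624, 25)), 16384) = Add(Rational(601201, 25), 16384) = Rational(1010801, 25)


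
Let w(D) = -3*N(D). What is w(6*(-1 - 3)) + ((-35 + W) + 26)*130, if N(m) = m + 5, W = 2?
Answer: -853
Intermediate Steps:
N(m) = 5 + m
w(D) = -15 - 3*D (w(D) = -3*(5 + D) = -15 - 3*D)
w(6*(-1 - 3)) + ((-35 + W) + 26)*130 = (-15 - 18*(-1 - 3)) + ((-35 + 2) + 26)*130 = (-15 - 18*(-4)) + (-33 + 26)*130 = (-15 - 3*(-24)) - 7*130 = (-15 + 72) - 910 = 57 - 910 = -853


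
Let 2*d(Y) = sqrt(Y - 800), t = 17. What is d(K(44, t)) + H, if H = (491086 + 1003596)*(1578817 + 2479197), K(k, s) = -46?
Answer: 6065440481548 + 3*I*sqrt(94)/2 ≈ 6.0654e+12 + 14.543*I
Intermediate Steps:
H = 6065440481548 (H = 1494682*4058014 = 6065440481548)
d(Y) = sqrt(-800 + Y)/2 (d(Y) = sqrt(Y - 800)/2 = sqrt(-800 + Y)/2)
d(K(44, t)) + H = sqrt(-800 - 46)/2 + 6065440481548 = sqrt(-846)/2 + 6065440481548 = (3*I*sqrt(94))/2 + 6065440481548 = 3*I*sqrt(94)/2 + 6065440481548 = 6065440481548 + 3*I*sqrt(94)/2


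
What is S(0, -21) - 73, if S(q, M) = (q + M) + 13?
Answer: -81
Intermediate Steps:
S(q, M) = 13 + M + q (S(q, M) = (M + q) + 13 = 13 + M + q)
S(0, -21) - 73 = (13 - 21 + 0) - 73 = -8 - 73 = -81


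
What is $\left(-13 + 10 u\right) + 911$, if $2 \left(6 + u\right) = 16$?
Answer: $918$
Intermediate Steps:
$u = 2$ ($u = -6 + \frac{1}{2} \cdot 16 = -6 + 8 = 2$)
$\left(-13 + 10 u\right) + 911 = \left(-13 + 10 \cdot 2\right) + 911 = \left(-13 + 20\right) + 911 = 7 + 911 = 918$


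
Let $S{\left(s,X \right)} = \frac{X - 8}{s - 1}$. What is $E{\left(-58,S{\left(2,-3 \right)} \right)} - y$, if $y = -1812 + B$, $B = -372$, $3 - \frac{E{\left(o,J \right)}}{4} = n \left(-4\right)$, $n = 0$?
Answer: $2196$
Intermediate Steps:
$S{\left(s,X \right)} = \frac{-8 + X}{-1 + s}$
$E{\left(o,J \right)} = 12$ ($E{\left(o,J \right)} = 12 - 4 \cdot 0 \left(-4\right) = 12 - 0 = 12 + 0 = 12$)
$y = -2184$ ($y = -1812 - 372 = -2184$)
$E{\left(-58,S{\left(2,-3 \right)} \right)} - y = 12 - -2184 = 12 + 2184 = 2196$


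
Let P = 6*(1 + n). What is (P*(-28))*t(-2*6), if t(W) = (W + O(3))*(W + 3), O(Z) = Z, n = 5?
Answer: -81648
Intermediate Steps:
P = 36 (P = 6*(1 + 5) = 6*6 = 36)
t(W) = (3 + W)² (t(W) = (W + 3)*(W + 3) = (3 + W)*(3 + W) = (3 + W)²)
(P*(-28))*t(-2*6) = (36*(-28))*(9 + (-2*6)² + 6*(-2*6)) = -1008*(9 + (-12)² + 6*(-12)) = -1008*(9 + 144 - 72) = -1008*81 = -81648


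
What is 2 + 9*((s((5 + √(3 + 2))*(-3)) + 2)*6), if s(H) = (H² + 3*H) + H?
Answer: 11450 + 4212*√5 ≈ 20868.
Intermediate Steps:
s(H) = H² + 4*H
2 + 9*((s((5 + √(3 + 2))*(-3)) + 2)*6) = 2 + 9*((((5 + √(3 + 2))*(-3))*(4 + (5 + √(3 + 2))*(-3)) + 2)*6) = 2 + 9*((((5 + √5)*(-3))*(4 + (5 + √5)*(-3)) + 2)*6) = 2 + 9*(((-15 - 3*√5)*(4 + (-15 - 3*√5)) + 2)*6) = 2 + 9*(((-15 - 3*√5)*(-11 - 3*√5) + 2)*6) = 2 + 9*((2 + (-15 - 3*√5)*(-11 - 3*√5))*6) = 2 + 9*(12 + 6*(-15 - 3*√5)*(-11 - 3*√5)) = 2 + (108 + 54*(-15 - 3*√5)*(-11 - 3*√5)) = 110 + 54*(-15 - 3*√5)*(-11 - 3*√5)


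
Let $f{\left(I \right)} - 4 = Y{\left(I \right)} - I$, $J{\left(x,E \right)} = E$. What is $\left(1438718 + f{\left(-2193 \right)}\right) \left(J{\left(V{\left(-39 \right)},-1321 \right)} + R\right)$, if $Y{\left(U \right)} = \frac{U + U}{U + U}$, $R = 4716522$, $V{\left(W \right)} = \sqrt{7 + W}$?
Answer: $6794208564116$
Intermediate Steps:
$Y{\left(U \right)} = 1$ ($Y{\left(U \right)} = \frac{2 U}{2 U} = 2 U \frac{1}{2 U} = 1$)
$f{\left(I \right)} = 5 - I$ ($f{\left(I \right)} = 4 - \left(-1 + I\right) = 5 - I$)
$\left(1438718 + f{\left(-2193 \right)}\right) \left(J{\left(V{\left(-39 \right)},-1321 \right)} + R\right) = \left(1438718 + \left(5 - -2193\right)\right) \left(-1321 + 4716522\right) = \left(1438718 + \left(5 + 2193\right)\right) 4715201 = \left(1438718 + 2198\right) 4715201 = 1440916 \cdot 4715201 = 6794208564116$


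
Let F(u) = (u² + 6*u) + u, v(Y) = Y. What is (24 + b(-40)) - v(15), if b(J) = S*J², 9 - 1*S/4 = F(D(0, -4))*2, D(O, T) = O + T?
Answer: 211209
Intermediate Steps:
F(u) = u² + 7*u
S = 132 (S = 36 - 4*(0 - 4)*(7 + (0 - 4))*2 = 36 - 4*(-4*(7 - 4))*2 = 36 - 4*(-4*3)*2 = 36 - (-48)*2 = 36 - 4*(-24) = 36 + 96 = 132)
b(J) = 132*J²
(24 + b(-40)) - v(15) = (24 + 132*(-40)²) - 1*15 = (24 + 132*1600) - 15 = (24 + 211200) - 15 = 211224 - 15 = 211209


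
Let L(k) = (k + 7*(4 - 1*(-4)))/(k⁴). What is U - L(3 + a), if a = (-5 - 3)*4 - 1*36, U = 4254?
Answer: 75936558759/17850625 ≈ 4254.0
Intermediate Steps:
a = -68 (a = -8*4 - 36 = -32 - 36 = -68)
L(k) = (56 + k)/k⁴ (L(k) = (k + 7*(4 + 4))/k⁴ = (k + 7*8)/k⁴ = (k + 56)/k⁴ = (56 + k)/k⁴)
U - L(3 + a) = 4254 - (56 + (3 - 68))/(3 - 68)⁴ = 4254 - (56 - 65)/(-65)⁴ = 4254 - (-9)/17850625 = 4254 - 1*(-9/17850625) = 4254 + 9/17850625 = 75936558759/17850625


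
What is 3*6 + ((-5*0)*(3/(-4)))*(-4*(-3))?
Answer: 18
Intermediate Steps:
3*6 + ((-5*0)*(3/(-4)))*(-4*(-3)) = 18 + (0*(3*(-¼)))*12 = 18 + (0*(-¾))*12 = 18 + 0*12 = 18 + 0 = 18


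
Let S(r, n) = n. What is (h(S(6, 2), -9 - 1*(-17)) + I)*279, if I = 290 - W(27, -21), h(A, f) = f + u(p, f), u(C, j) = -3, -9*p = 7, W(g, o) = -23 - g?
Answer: 96255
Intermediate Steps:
p = -7/9 (p = -1/9*7 = -7/9 ≈ -0.77778)
h(A, f) = -3 + f (h(A, f) = f - 3 = -3 + f)
I = 340 (I = 290 - (-23 - 1*27) = 290 - (-23 - 27) = 290 - 1*(-50) = 290 + 50 = 340)
(h(S(6, 2), -9 - 1*(-17)) + I)*279 = ((-3 + (-9 - 1*(-17))) + 340)*279 = ((-3 + (-9 + 17)) + 340)*279 = ((-3 + 8) + 340)*279 = (5 + 340)*279 = 345*279 = 96255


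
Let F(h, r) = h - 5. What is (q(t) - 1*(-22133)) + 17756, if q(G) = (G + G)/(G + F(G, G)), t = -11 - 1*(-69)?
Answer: 4427795/111 ≈ 39890.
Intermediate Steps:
F(h, r) = -5 + h
t = 58 (t = -11 + 69 = 58)
q(G) = 2*G/(-5 + 2*G) (q(G) = (G + G)/(G + (-5 + G)) = (2*G)/(-5 + 2*G) = 2*G/(-5 + 2*G))
(q(t) - 1*(-22133)) + 17756 = (2*58/(-5 + 2*58) - 1*(-22133)) + 17756 = (2*58/(-5 + 116) + 22133) + 17756 = (2*58/111 + 22133) + 17756 = (2*58*(1/111) + 22133) + 17756 = (116/111 + 22133) + 17756 = 2456879/111 + 17756 = 4427795/111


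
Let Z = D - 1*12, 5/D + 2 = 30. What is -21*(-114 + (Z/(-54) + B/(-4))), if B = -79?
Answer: 142175/72 ≈ 1974.7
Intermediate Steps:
D = 5/28 (D = 5/(-2 + 30) = 5/28 ≈ 0.17857)
Z = -331/28 (Z = 5/28 - 1*12 = 5/28 - 12 = -331/28 ≈ -11.821)
-21*(-114 + (Z/(-54) + B/(-4))) = -21*(-114 + (-331/28/(-54) - 79/(-4))) = -21*(-114 + (-331/28*(-1/54) - 79*(-¼))) = -21*(-114 + (331/1512 + 79/4)) = -21*(-114 + 30193/1512) = -21*(-142175/1512) = 142175/72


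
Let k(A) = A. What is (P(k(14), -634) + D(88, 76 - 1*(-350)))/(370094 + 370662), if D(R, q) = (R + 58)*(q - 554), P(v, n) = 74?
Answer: -9307/370378 ≈ -0.025128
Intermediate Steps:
D(R, q) = (-554 + q)*(58 + R) (D(R, q) = (58 + R)*(-554 + q) = (-554 + q)*(58 + R))
(P(k(14), -634) + D(88, 76 - 1*(-350)))/(370094 + 370662) = (74 + (-32132 - 554*88 + 58*(76 - 1*(-350)) + 88*(76 - 1*(-350))))/(370094 + 370662) = (74 + (-32132 - 48752 + 58*(76 + 350) + 88*(76 + 350)))/740756 = (74 + (-32132 - 48752 + 58*426 + 88*426))*(1/740756) = (74 + (-32132 - 48752 + 24708 + 37488))*(1/740756) = (74 - 18688)*(1/740756) = -18614*1/740756 = -9307/370378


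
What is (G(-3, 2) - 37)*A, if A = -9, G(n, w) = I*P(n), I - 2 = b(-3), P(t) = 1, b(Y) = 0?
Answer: 315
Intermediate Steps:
I = 2 (I = 2 + 0 = 2)
G(n, w) = 2 (G(n, w) = 2*1 = 2)
(G(-3, 2) - 37)*A = (2 - 37)*(-9) = -35*(-9) = 315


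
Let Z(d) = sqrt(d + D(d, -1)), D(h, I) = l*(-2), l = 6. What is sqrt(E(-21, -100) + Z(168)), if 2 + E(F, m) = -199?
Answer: sqrt(-201 + 2*sqrt(39)) ≈ 13.73*I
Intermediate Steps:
E(F, m) = -201 (E(F, m) = -2 - 199 = -201)
D(h, I) = -12 (D(h, I) = 6*(-2) = -12)
Z(d) = sqrt(-12 + d) (Z(d) = sqrt(d - 12) = sqrt(-12 + d))
sqrt(E(-21, -100) + Z(168)) = sqrt(-201 + sqrt(-12 + 168)) = sqrt(-201 + sqrt(156)) = sqrt(-201 + 2*sqrt(39))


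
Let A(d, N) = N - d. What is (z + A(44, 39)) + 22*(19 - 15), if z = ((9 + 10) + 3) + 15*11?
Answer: 270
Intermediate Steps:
z = 187 (z = (19 + 3) + 165 = 22 + 165 = 187)
(z + A(44, 39)) + 22*(19 - 15) = (187 + (39 - 1*44)) + 22*(19 - 15) = (187 + (39 - 44)) + 22*4 = (187 - 5) + 88 = 182 + 88 = 270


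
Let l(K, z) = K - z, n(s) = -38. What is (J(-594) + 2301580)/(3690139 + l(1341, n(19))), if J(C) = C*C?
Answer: 1327208/1845759 ≈ 0.71906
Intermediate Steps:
J(C) = C**2
(J(-594) + 2301580)/(3690139 + l(1341, n(19))) = ((-594)**2 + 2301580)/(3690139 + (1341 - 1*(-38))) = (352836 + 2301580)/(3690139 + (1341 + 38)) = 2654416/(3690139 + 1379) = 2654416/3691518 = 2654416*(1/3691518) = 1327208/1845759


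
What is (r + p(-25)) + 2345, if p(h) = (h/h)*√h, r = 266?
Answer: 2611 + 5*I ≈ 2611.0 + 5.0*I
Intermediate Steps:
p(h) = √h (p(h) = 1*√h = √h)
(r + p(-25)) + 2345 = (266 + √(-25)) + 2345 = (266 + 5*I) + 2345 = 2611 + 5*I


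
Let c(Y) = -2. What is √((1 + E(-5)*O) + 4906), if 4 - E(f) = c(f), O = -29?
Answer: √4733 ≈ 68.797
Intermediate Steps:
E(f) = 6 (E(f) = 4 - 1*(-2) = 4 + 2 = 6)
√((1 + E(-5)*O) + 4906) = √((1 + 6*(-29)) + 4906) = √((1 - 174) + 4906) = √(-173 + 4906) = √4733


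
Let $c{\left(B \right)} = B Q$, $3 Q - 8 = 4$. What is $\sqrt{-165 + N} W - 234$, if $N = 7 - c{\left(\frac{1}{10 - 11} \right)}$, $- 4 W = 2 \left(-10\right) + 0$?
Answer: $-234 + 5 i \sqrt{154} \approx -234.0 + 62.048 i$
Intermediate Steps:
$Q = 4$ ($Q = \frac{8}{3} + \frac{1}{3} \cdot 4 = \frac{8}{3} + \frac{4}{3} = 4$)
$c{\left(B \right)} = 4 B$ ($c{\left(B \right)} = B 4 = 4 B$)
$W = 5$ ($W = - \frac{2 \left(-10\right) + 0}{4} = - \frac{-20 + 0}{4} = \left(- \frac{1}{4}\right) \left(-20\right) = 5$)
$N = 11$ ($N = 7 - \frac{4}{10 - 11} = 7 - \frac{4}{-1} = 7 - 4 \left(-1\right) = 7 - -4 = 7 + 4 = 11$)
$\sqrt{-165 + N} W - 234 = \sqrt{-165 + 11} \cdot 5 - 234 = \sqrt{-154} \cdot 5 - 234 = i \sqrt{154} \cdot 5 - 234 = 5 i \sqrt{154} - 234 = -234 + 5 i \sqrt{154}$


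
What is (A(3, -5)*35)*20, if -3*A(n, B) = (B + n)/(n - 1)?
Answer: 700/3 ≈ 233.33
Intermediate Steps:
A(n, B) = -(B + n)/(3*(-1 + n)) (A(n, B) = -(B + n)/(3*(n - 1)) = -(B + n)/(3*(-1 + n)))
(A(3, -5)*35)*20 = (((-1*(-5) - 1*3)/(3*(-1 + 3)))*35)*20 = (((⅓)*(5 - 3)/2)*35)*20 = (((⅓)*(½)*2)*35)*20 = ((⅓)*35)*20 = (35/3)*20 = 700/3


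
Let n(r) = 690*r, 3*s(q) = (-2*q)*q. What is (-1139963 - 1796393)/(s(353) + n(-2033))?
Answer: 2202267/1114382 ≈ 1.9762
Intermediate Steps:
s(q) = -2*q²/3 (s(q) = ((-2*q)*q)/3 = (-2*q²)/3 = -2*q²/3)
(-1139963 - 1796393)/(s(353) + n(-2033)) = (-1139963 - 1796393)/(-⅔*353² + 690*(-2033)) = -2936356/(-⅔*124609 - 1402770) = -2936356/(-249218/3 - 1402770) = -2936356/(-4457528/3) = -2936356*(-3/4457528) = 2202267/1114382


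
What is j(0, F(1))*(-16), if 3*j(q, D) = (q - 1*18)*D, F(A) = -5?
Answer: -480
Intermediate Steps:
j(q, D) = D*(-18 + q)/3 (j(q, D) = ((q - 1*18)*D)/3 = ((q - 18)*D)/3 = ((-18 + q)*D)/3 = (D*(-18 + q))/3 = D*(-18 + q)/3)
j(0, F(1))*(-16) = ((⅓)*(-5)*(-18 + 0))*(-16) = ((⅓)*(-5)*(-18))*(-16) = 30*(-16) = -480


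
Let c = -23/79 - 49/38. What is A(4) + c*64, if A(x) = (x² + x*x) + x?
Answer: -97804/1501 ≈ -65.159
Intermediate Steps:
A(x) = x + 2*x² (A(x) = (x² + x²) + x = 2*x² + x = x + 2*x²)
c = -4745/3002 (c = -23*1/79 - 49*1/38 = -23/79 - 49/38 = -4745/3002 ≈ -1.5806)
A(4) + c*64 = 4*(1 + 2*4) - 4745/3002*64 = 4*(1 + 8) - 151840/1501 = 4*9 - 151840/1501 = 36 - 151840/1501 = -97804/1501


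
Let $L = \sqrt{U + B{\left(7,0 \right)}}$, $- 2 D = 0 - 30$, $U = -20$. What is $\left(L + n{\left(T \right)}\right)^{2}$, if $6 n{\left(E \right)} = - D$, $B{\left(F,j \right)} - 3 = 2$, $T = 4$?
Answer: $\frac{\left(5 - 2 i \sqrt{15}\right)^{2}}{4} \approx -8.75 - 19.365 i$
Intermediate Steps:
$B{\left(F,j \right)} = 5$ ($B{\left(F,j \right)} = 3 + 2 = 5$)
$D = 15$ ($D = - \frac{0 - 30}{2} = \left(- \frac{1}{2}\right) \left(-30\right) = 15$)
$n{\left(E \right)} = - \frac{5}{2}$ ($n{\left(E \right)} = \frac{\left(-1\right) 15}{6} = \frac{1}{6} \left(-15\right) = - \frac{5}{2}$)
$L = i \sqrt{15}$ ($L = \sqrt{-20 + 5} = \sqrt{-15} = i \sqrt{15} \approx 3.873 i$)
$\left(L + n{\left(T \right)}\right)^{2} = \left(i \sqrt{15} - \frac{5}{2}\right)^{2} = \left(- \frac{5}{2} + i \sqrt{15}\right)^{2}$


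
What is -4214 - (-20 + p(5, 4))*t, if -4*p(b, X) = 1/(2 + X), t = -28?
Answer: -28651/6 ≈ -4775.2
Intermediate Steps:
p(b, X) = -1/(4*(2 + X))
-4214 - (-20 + p(5, 4))*t = -4214 - (-20 - 1/(8 + 4*4))*(-28) = -4214 - (-20 - 1/(8 + 16))*(-28) = -4214 - (-20 - 1/24)*(-28) = -4214 - (-481)*(-28)/24 = -4214 - 1*3367/6 = -4214 - 3367/6 = -28651/6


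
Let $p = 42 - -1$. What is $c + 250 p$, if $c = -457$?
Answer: $10293$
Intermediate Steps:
$p = 43$ ($p = 42 + 1 = 43$)
$c + 250 p = -457 + 250 \cdot 43 = -457 + 10750 = 10293$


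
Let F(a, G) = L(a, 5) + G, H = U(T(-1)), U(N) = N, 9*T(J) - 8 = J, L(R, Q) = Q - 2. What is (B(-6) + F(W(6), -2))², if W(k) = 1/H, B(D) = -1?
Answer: 0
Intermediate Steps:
L(R, Q) = -2 + Q
T(J) = 8/9 + J/9
H = 7/9 (H = 8/9 + (⅑)*(-1) = 8/9 - ⅑ = 7/9 ≈ 0.77778)
W(k) = 9/7 (W(k) = 1/(7/9) = 9/7)
F(a, G) = 3 + G (F(a, G) = (-2 + 5) + G = 3 + G)
(B(-6) + F(W(6), -2))² = (-1 + (3 - 2))² = (-1 + 1)² = 0² = 0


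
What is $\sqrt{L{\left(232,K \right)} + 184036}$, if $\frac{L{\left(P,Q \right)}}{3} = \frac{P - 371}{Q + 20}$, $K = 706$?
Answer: $\frac{\sqrt{89073146}}{22} \approx 428.99$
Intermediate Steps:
$L{\left(P,Q \right)} = \frac{3 \left(-371 + P\right)}{20 + Q}$ ($L{\left(P,Q \right)} = 3 \frac{P - 371}{Q + 20} = 3 \frac{-371 + P}{20 + Q} = \frac{3 \left(-371 + P\right)}{20 + Q}$)
$\sqrt{L{\left(232,K \right)} + 184036} = \sqrt{\frac{3 \left(-371 + 232\right)}{20 + 706} + 184036} = \sqrt{3 \cdot \frac{1}{726} \left(-139\right) + 184036} = \sqrt{- \frac{139}{242} + 184036} = \sqrt{\frac{44536573}{242}} = \frac{\sqrt{89073146}}{22}$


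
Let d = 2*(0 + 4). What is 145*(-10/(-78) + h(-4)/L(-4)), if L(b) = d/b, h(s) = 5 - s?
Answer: -49445/78 ≈ -633.91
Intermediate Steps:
d = 8 (d = 2*4 = 8)
L(b) = 8/b
145*(-10/(-78) + h(-4)/L(-4)) = 145*(-10/(-78) + (5 - 1*(-4))/((8/(-4)))) = 145*(-10*(-1/78) + (5 + 4)/((8*(-1/4)))) = 145*(5/39 + 9/(-2)) = 145*(5/39 + 9*(-1/2)) = 145*(5/39 - 9/2) = 145*(-341/78) = -49445/78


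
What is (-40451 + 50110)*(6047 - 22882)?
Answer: -162609265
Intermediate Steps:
(-40451 + 50110)*(6047 - 22882) = 9659*(-16835) = -162609265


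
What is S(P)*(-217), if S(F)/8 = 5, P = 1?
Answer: -8680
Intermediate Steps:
S(F) = 40 (S(F) = 8*5 = 40)
S(P)*(-217) = 40*(-217) = -8680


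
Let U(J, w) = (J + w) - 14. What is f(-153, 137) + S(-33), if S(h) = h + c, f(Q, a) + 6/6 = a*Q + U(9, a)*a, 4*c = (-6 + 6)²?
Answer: -2911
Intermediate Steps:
U(J, w) = -14 + J + w
c = 0 (c = (-6 + 6)²/4 = (¼)*0² = (¼)*0 = 0)
f(Q, a) = -1 + Q*a + a*(-5 + a) (f(Q, a) = -1 + (a*Q + (-14 + 9 + a)*a) = -1 + (Q*a + (-5 + a)*a) = -1 + (Q*a + a*(-5 + a)) = -1 + Q*a + a*(-5 + a))
S(h) = h (S(h) = h + 0 = h)
f(-153, 137) + S(-33) = (-1 - 153*137 + 137*(-5 + 137)) - 33 = (-1 - 20961 + 137*132) - 33 = (-1 - 20961 + 18084) - 33 = -2878 - 33 = -2911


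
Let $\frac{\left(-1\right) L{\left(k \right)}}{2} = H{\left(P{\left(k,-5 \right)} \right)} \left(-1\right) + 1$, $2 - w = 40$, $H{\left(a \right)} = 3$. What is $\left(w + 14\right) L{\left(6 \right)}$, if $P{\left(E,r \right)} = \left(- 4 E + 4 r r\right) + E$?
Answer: $-96$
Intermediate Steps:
$P{\left(E,r \right)} = - 3 E + 4 r^{2}$ ($P{\left(E,r \right)} = \left(- 4 E + 4 r^{2}\right) + E = - 3 E + 4 r^{2}$)
$w = -38$ ($w = 2 - 40 = -38$)
$L{\left(k \right)} = 4$ ($L{\left(k \right)} = - 2 \left(3 \left(-1\right) + 1\right) = - 2 \left(-3 + 1\right) = \left(-2\right) \left(-2\right) = 4$)
$\left(w + 14\right) L{\left(6 \right)} = \left(-38 + 14\right) 4 = \left(-24\right) 4 = -96$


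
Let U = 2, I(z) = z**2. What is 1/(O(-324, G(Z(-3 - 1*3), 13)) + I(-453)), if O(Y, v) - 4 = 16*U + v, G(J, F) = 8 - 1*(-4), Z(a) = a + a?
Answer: 1/205257 ≈ 4.8719e-6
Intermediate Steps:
Z(a) = 2*a
G(J, F) = 12 (G(J, F) = 8 + 4 = 12)
O(Y, v) = 36 + v (O(Y, v) = 4 + (16*2 + v) = 4 + (32 + v) = 36 + v)
1/(O(-324, G(Z(-3 - 1*3), 13)) + I(-453)) = 1/((36 + 12) + (-453)**2) = 1/(48 + 205209) = 1/205257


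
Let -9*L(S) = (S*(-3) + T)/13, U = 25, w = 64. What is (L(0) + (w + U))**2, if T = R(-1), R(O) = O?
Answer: 108451396/13689 ≈ 7922.5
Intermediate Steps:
T = -1
L(S) = 1/117 + S/39 (L(S) = -(S*(-3) - 1)/(9*13) = -(-3*S - 1)/(9*13) = -(-1 - 3*S)/(9*13) = -(-1/13 - 3*S/13)/9 = 1/117 + S/39)
(L(0) + (w + U))**2 = ((1/117 + (1/39)*0) + (64 + 25))**2 = ((1/117 + 0) + 89)**2 = (1/117 + 89)**2 = (10414/117)**2 = 108451396/13689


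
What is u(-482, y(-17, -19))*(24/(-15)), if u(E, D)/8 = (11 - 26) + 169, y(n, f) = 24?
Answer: -9856/5 ≈ -1971.2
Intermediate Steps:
u(E, D) = 1232 (u(E, D) = 8*((11 - 26) + 169) = 8*(-15 + 169) = 8*154 = 1232)
u(-482, y(-17, -19))*(24/(-15)) = 1232*(24/(-15)) = 1232*(24*(-1/15)) = 1232*(-8/5) = -9856/5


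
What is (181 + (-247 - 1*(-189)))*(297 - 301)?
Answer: -492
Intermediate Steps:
(181 + (-247 - 1*(-189)))*(297 - 301) = (181 + (-247 + 189))*(-4) = (181 - 58)*(-4) = 123*(-4) = -492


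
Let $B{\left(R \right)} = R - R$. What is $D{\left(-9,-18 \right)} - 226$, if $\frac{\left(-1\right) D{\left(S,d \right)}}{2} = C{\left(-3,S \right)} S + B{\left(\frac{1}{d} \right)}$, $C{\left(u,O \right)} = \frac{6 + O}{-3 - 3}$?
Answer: $-217$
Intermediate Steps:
$C{\left(u,O \right)} = -1 - \frac{O}{6}$ ($C{\left(u,O \right)} = \frac{6 + O}{-6} = \left(6 + O\right) \left(- \frac{1}{6}\right) = -1 - \frac{O}{6}$)
$B{\left(R \right)} = 0$
$D{\left(S,d \right)} = - 2 S \left(-1 - \frac{S}{6}\right)$ ($D{\left(S,d \right)} = - 2 \left(\left(-1 - \frac{S}{6}\right) S + 0\right) = - 2 \left(S \left(-1 - \frac{S}{6}\right) + 0\right) = - 2 S \left(-1 - \frac{S}{6}\right)$)
$D{\left(-9,-18 \right)} - 226 = \frac{1}{3} \left(-9\right) \left(6 - 9\right) - 226 = \frac{1}{3} \left(-9\right) \left(-3\right) - 226 = 9 - 226 = -217$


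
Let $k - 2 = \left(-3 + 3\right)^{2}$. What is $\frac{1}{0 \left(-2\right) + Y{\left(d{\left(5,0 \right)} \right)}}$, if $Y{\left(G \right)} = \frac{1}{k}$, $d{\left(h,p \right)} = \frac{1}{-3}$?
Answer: $2$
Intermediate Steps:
$k = 2$ ($k = 2 + \left(-3 + 3\right)^{2} = 2 + 0^{2} = 2 + 0 = 2$)
$d{\left(h,p \right)} = - \frac{1}{3}$
$Y{\left(G \right)} = \frac{1}{2}$
$\frac{1}{0 \left(-2\right) + Y{\left(d{\left(5,0 \right)} \right)}} = \frac{1}{0 \left(-2\right) + \frac{1}{2}} = \frac{1}{0 + \frac{1}{2}} = \frac{1}{\frac{1}{2}} = 2$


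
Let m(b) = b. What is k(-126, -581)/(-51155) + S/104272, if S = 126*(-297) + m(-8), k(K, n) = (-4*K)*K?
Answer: 123867301/140369320 ≈ 0.88244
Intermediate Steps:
k(K, n) = -4*K**2
S = -37430 (S = 126*(-297) - 8 = -37422 - 8 = -37430)
k(-126, -581)/(-51155) + S/104272 = -4*(-126)**2/(-51155) - 37430/104272 = -4*15876*(-1/51155) - 37430*1/104272 = -63504*(-1/51155) - 985/2744 = 63504/51155 - 985/2744 = 123867301/140369320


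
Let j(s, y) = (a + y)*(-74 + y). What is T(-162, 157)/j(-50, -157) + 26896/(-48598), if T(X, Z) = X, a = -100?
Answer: -24312238/43713901 ≈ -0.55617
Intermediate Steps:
j(s, y) = (-100 + y)*(-74 + y)
T(-162, 157)/j(-50, -157) + 26896/(-48598) = -162/(7400 + (-157)**2 - 174*(-157)) + 26896/(-48598) = -162/(7400 + 24649 + 27318) + 26896*(-1/48598) = -162/59367 - 13448/24299 = -162*1/59367 - 13448/24299 = -54/19789 - 13448/24299 = -24312238/43713901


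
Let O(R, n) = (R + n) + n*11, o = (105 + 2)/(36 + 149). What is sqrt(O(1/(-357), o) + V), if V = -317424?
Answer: I*sqrt(1384554823326465)/66045 ≈ 563.4*I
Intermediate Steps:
o = 107/185 ≈ 0.57838
O(R, n) = R + 12*n (O(R, n) = (R + n) + 11*n = R + 12*n)
sqrt(O(1/(-357), o) + V) = sqrt((1/(-357) + 12*(107/185)) - 317424) = sqrt((-1/357 + 1284/185) - 317424) = sqrt(458203/66045 - 317424) = sqrt(-20963809877/66045) = I*sqrt(1384554823326465)/66045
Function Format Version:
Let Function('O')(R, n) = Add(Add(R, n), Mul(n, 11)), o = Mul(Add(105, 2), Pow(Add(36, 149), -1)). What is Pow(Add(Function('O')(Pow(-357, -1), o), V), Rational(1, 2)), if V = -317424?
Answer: Mul(Rational(1, 66045), I, Pow(1384554823326465, Rational(1, 2))) ≈ Mul(563.40, I)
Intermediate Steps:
o = Rational(107, 185) (o = Mul(107, Pow(185, -1)) = Mul(107, Rational(1, 185)) = Rational(107, 185) ≈ 0.57838)
Function('O')(R, n) = Add(R, Mul(12, n)) (Function('O')(R, n) = Add(Add(R, n), Mul(11, n)) = Add(R, Mul(12, n)))
Pow(Add(Function('O')(Pow(-357, -1), o), V), Rational(1, 2)) = Pow(Add(Add(Pow(-357, -1), Mul(12, Rational(107, 185))), -317424), Rational(1, 2)) = Pow(Add(Add(Rational(-1, 357), Rational(1284, 185)), -317424), Rational(1, 2)) = Pow(Add(Rational(458203, 66045), -317424), Rational(1, 2)) = Pow(Rational(-20963809877, 66045), Rational(1, 2)) = Mul(Rational(1, 66045), I, Pow(1384554823326465, Rational(1, 2)))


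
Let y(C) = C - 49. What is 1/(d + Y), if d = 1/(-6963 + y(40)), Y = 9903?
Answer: 6972/69043715 ≈ 0.00010098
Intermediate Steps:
y(C) = -49 + C
d = -1/6972 (d = 1/(-6963 + (-49 + 40)) = 1/(-6963 - 9) = 1/(-6972) = -1/6972 ≈ -0.00014343)
1/(d + Y) = 1/(-1/6972 + 9903) = 1/(69043715/6972) = 6972/69043715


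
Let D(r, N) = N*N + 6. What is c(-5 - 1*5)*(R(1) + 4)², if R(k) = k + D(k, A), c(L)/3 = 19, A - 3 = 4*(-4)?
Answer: 1846800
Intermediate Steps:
A = -13 (A = 3 + 4*(-4) = 3 - 16 = -13)
c(L) = 57 (c(L) = 3*19 = 57)
D(r, N) = 6 + N² (D(r, N) = N² + 6 = 6 + N²)
R(k) = 175 + k (R(k) = k + (6 + (-13)²) = k + (6 + 169) = k + 175 = 175 + k)
c(-5 - 1*5)*(R(1) + 4)² = 57*((175 + 1) + 4)² = 57*(176 + 4)² = 57*180² = 57*32400 = 1846800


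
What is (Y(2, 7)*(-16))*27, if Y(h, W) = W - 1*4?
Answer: -1296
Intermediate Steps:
Y(h, W) = -4 + W (Y(h, W) = W - 4 = -4 + W)
(Y(2, 7)*(-16))*27 = ((-4 + 7)*(-16))*27 = (3*(-16))*27 = -48*27 = -1296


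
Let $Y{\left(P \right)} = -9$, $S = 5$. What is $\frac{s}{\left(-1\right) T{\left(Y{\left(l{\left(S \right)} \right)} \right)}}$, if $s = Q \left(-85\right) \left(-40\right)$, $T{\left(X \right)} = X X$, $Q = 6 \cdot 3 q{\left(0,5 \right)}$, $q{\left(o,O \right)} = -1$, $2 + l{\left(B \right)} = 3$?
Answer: $\frac{6800}{9} \approx 755.56$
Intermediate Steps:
$l{\left(B \right)} = 1$ ($l{\left(B \right)} = -2 + 3 = 1$)
$Q = -18$ ($Q = 6 \cdot 3 \left(-1\right) = 18 \left(-1\right) = -18$)
$T{\left(X \right)} = X^{2}$
$s = -61200$ ($s = \left(-18\right) \left(-85\right) \left(-40\right) = 1530 \left(-40\right) = -61200$)
$\frac{s}{\left(-1\right) T{\left(Y{\left(l{\left(S \right)} \right)} \right)}} = - \frac{61200}{\left(-1\right) \left(-9\right)^{2}} = - \frac{61200}{\left(-1\right) 81} = - \frac{61200}{-81} = \left(-61200\right) \left(- \frac{1}{81}\right) = \frac{6800}{9}$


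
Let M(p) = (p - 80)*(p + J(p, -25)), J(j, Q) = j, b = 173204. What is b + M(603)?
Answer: 803942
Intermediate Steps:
M(p) = 2*p*(-80 + p) (M(p) = (p - 80)*(p + p) = (-80 + p)*(2*p) = 2*p*(-80 + p))
b + M(603) = 173204 + 2*603*(-80 + 603) = 173204 + 2*603*523 = 173204 + 630738 = 803942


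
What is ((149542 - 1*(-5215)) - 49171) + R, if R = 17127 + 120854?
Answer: 243567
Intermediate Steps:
R = 137981
((149542 - 1*(-5215)) - 49171) + R = ((149542 - 1*(-5215)) - 49171) + 137981 = ((149542 + 5215) - 49171) + 137981 = (154757 - 49171) + 137981 = 105586 + 137981 = 243567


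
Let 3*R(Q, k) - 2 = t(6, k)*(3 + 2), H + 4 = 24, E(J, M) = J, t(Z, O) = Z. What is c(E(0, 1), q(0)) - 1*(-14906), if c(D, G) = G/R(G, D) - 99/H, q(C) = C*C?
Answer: 298021/20 ≈ 14901.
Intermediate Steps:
H = 20 (H = -4 + 24 = 20)
q(C) = C²
R(Q, k) = 32/3 (R(Q, k) = ⅔ + (6*(3 + 2))/3 = ⅔ + (6*5)/3 = ⅔ + (⅓)*30 = ⅔ + 10 = 32/3)
c(D, G) = -99/20 + 3*G/32 (c(D, G) = G/(32/3) - 99/20 = G*(3/32) - 99*1/20 = 3*G/32 - 99/20 = -99/20 + 3*G/32)
c(E(0, 1), q(0)) - 1*(-14906) = (-99/20 + (3/32)*0²) - 1*(-14906) = (-99/20 + (3/32)*0) + 14906 = (-99/20 + 0) + 14906 = -99/20 + 14906 = 298021/20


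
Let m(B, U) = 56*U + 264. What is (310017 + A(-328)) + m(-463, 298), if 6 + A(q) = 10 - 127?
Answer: 326846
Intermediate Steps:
m(B, U) = 264 + 56*U
A(q) = -123 (A(q) = -6 + (10 - 127) = -6 - 117 = -123)
(310017 + A(-328)) + m(-463, 298) = (310017 - 123) + (264 + 56*298) = 309894 + (264 + 16688) = 309894 + 16952 = 326846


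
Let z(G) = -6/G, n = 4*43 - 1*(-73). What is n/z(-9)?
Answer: 735/2 ≈ 367.50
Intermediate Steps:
n = 245 (n = 172 + 73 = 245)
n/z(-9) = 245/(-6/(-9)) = 245/(-6*(-⅑)) = 245/(⅔) = (3/2)*245 = 735/2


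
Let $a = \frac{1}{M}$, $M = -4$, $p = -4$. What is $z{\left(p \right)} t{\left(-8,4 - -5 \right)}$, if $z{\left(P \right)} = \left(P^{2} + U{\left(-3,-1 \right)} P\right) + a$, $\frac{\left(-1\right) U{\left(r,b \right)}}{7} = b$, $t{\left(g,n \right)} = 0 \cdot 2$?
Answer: $0$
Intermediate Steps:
$t{\left(g,n \right)} = 0$
$U{\left(r,b \right)} = - 7 b$
$a = - \frac{1}{4}$ ($a = \frac{1}{-4} = - \frac{1}{4} \approx -0.25$)
$z{\left(P \right)} = - \frac{1}{4} + P^{2} + 7 P$ ($z{\left(P \right)} = \left(P^{2} + \left(-7\right) \left(-1\right) P\right) - \frac{1}{4} = \left(P^{2} + 7 P\right) - \frac{1}{4} = - \frac{1}{4} + P^{2} + 7 P$)
$z{\left(p \right)} t{\left(-8,4 - -5 \right)} = \left(- \frac{1}{4} + \left(-4\right)^{2} + 7 \left(-4\right)\right) 0 = \left(- \frac{1}{4} + 16 - 28\right) 0 = \left(- \frac{49}{4}\right) 0 = 0$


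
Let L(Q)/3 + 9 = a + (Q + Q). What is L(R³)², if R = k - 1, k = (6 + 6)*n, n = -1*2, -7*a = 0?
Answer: 8794125729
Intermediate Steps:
a = 0 (a = -⅐*0 = 0)
n = -2
k = -24 (k = (6 + 6)*(-2) = 12*(-2) = -24)
R = -25 (R = -24 - 1 = -25)
L(Q) = -27 + 6*Q (L(Q) = -27 + 3*(0 + (Q + Q)) = -27 + 3*(0 + 2*Q) = -27 + 3*(2*Q) = -27 + 6*Q)
L(R³)² = (-27 + 6*(-25)³)² = (-27 + 6*(-15625))² = (-27 - 93750)² = (-93777)² = 8794125729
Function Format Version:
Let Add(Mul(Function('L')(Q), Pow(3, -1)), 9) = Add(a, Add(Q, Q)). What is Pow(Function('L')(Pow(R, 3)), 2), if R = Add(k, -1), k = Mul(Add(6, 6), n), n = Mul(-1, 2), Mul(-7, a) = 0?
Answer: 8794125729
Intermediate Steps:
a = 0 (a = Mul(Rational(-1, 7), 0) = 0)
n = -2
k = -24 (k = Mul(Add(6, 6), -2) = Mul(12, -2) = -24)
R = -25 (R = Add(-24, -1) = -25)
Function('L')(Q) = Add(-27, Mul(6, Q)) (Function('L')(Q) = Add(-27, Mul(3, Add(0, Add(Q, Q)))) = Add(-27, Mul(3, Add(0, Mul(2, Q)))) = Add(-27, Mul(3, Mul(2, Q))) = Add(-27, Mul(6, Q)))
Pow(Function('L')(Pow(R, 3)), 2) = Pow(Add(-27, Mul(6, Pow(-25, 3))), 2) = Pow(Add(-27, Mul(6, -15625)), 2) = Pow(Add(-27, -93750), 2) = Pow(-93777, 2) = 8794125729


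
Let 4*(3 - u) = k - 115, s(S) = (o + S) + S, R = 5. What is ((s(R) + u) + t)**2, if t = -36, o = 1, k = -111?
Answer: 4761/4 ≈ 1190.3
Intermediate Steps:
s(S) = 1 + 2*S (s(S) = (1 + S) + S = 1 + 2*S)
u = 119/2 (u = 3 - (-111 - 115)/4 = 3 - 1/4*(-226) = 3 + 113/2 = 119/2 ≈ 59.500)
((s(R) + u) + t)**2 = (((1 + 2*5) + 119/2) - 36)**2 = (((1 + 10) + 119/2) - 36)**2 = ((11 + 119/2) - 36)**2 = (141/2 - 36)**2 = (69/2)**2 = 4761/4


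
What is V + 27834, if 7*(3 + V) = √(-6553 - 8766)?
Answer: 27831 + I*√15319/7 ≈ 27831.0 + 17.681*I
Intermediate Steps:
V = -3 + I*√15319/7 (V = -3 + √(-6553 - 8766)/7 = -3 + √(-15319)/7 = -3 + (I*√15319)/7 = -3 + I*√15319/7 ≈ -3.0 + 17.681*I)
V + 27834 = (-3 + I*√15319/7) + 27834 = 27831 + I*√15319/7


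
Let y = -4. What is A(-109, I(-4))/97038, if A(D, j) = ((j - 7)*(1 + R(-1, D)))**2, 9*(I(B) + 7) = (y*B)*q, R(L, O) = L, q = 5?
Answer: 0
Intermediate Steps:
I(B) = -7 - 20*B/9 (I(B) = -7 + (-4*B*5)/9 = -7 + (-20*B)/9 = -7 - 20*B/9)
A(D, j) = 0 (A(D, j) = ((j - 7)*(1 - 1))**2 = ((-7 + j)*0)**2 = 0**2 = 0)
A(-109, I(-4))/97038 = 0/97038 = 0*(1/97038) = 0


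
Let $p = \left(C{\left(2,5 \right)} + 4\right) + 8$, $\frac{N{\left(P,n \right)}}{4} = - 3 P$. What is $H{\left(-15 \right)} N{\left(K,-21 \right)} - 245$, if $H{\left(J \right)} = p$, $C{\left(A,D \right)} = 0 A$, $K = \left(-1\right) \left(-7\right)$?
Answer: $-1253$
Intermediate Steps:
$K = 7$
$C{\left(A,D \right)} = 0$
$N{\left(P,n \right)} = - 12 P$ ($N{\left(P,n \right)} = 4 \left(- 3 P\right) = - 12 P$)
$p = 12$ ($p = \left(0 + 4\right) + 8 = 4 + 8 = 12$)
$H{\left(J \right)} = 12$
$H{\left(-15 \right)} N{\left(K,-21 \right)} - 245 = 12 \left(\left(-12\right) 7\right) - 245 = 12 \left(-84\right) - 245 = -1008 - 245 = -1253$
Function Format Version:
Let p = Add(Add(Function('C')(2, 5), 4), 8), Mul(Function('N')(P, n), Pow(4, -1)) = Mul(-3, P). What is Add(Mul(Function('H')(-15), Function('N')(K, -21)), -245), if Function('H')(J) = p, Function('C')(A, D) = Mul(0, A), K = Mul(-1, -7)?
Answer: -1253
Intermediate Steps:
K = 7
Function('C')(A, D) = 0
Function('N')(P, n) = Mul(-12, P) (Function('N')(P, n) = Mul(4, Mul(-3, P)) = Mul(-12, P))
p = 12 (p = Add(Add(0, 4), 8) = Add(4, 8) = 12)
Function('H')(J) = 12
Add(Mul(Function('H')(-15), Function('N')(K, -21)), -245) = Add(Mul(12, Mul(-12, 7)), -245) = Add(Mul(12, -84), -245) = Add(-1008, -245) = -1253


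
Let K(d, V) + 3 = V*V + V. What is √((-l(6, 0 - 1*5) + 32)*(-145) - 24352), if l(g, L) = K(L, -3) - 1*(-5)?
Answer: 14*I*√142 ≈ 166.83*I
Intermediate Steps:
K(d, V) = -3 + V + V² (K(d, V) = -3 + (V*V + V) = -3 + (V² + V) = -3 + (V + V²) = -3 + V + V²)
l(g, L) = 8 (l(g, L) = (-3 - 3 + (-3)²) - 1*(-5) = (-3 - 3 + 9) + 5 = 3 + 5 = 8)
√((-l(6, 0 - 1*5) + 32)*(-145) - 24352) = √((-1*8 + 32)*(-145) - 24352) = √((-8 + 32)*(-145) - 24352) = √(24*(-145) - 24352) = √(-3480 - 24352) = √(-27832) = 14*I*√142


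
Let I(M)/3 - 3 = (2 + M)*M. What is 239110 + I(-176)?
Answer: 330991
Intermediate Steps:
I(M) = 9 + 3*M*(2 + M) (I(M) = 9 + 3*((2 + M)*M) = 9 + 3*(M*(2 + M)) = 9 + 3*M*(2 + M))
239110 + I(-176) = 239110 + (9 + 3*(-176)² + 6*(-176)) = 239110 + (9 + 3*30976 - 1056) = 239110 + (9 + 92928 - 1056) = 239110 + 91881 = 330991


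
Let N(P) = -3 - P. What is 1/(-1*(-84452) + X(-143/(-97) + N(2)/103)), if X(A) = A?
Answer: 9991/843774176 ≈ 1.1841e-5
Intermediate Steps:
1/(-1*(-84452) + X(-143/(-97) + N(2)/103)) = 1/(-1*(-84452) + (-143/(-97) + (-3 - 1*2)/103)) = 1/(84452 + (-143*(-1/97) + (-3 - 2)*(1/103))) = 1/(84452 + (143/97 - 5*1/103)) = 1/(84452 + (143/97 - 5/103)) = 1/(84452 + 14244/9991) = 1/(843774176/9991) = 9991/843774176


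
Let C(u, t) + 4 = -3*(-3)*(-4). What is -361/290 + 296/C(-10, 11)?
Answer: -2507/290 ≈ -8.6448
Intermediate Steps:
C(u, t) = -40 (C(u, t) = -4 - 3*(-3)*(-4) = -4 + 9*(-4) = -4 - 36 = -40)
-361/290 + 296/C(-10, 11) = -361/290 + 296/(-40) = -361*1/290 + 296*(-1/40) = -361/290 - 37/5 = -2507/290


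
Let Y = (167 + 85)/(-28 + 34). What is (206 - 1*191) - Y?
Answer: -27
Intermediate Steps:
Y = 42 (Y = 252/6 = 252*(1/6) = 42)
(206 - 1*191) - Y = (206 - 1*191) - 1*42 = (206 - 191) - 42 = 15 - 42 = -27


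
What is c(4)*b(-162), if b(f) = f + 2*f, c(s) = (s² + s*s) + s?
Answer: -17496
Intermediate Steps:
c(s) = s + 2*s² (c(s) = (s² + s²) + s = 2*s² + s = s + 2*s²)
b(f) = 3*f
c(4)*b(-162) = (4*(1 + 2*4))*(3*(-162)) = (4*(1 + 8))*(-486) = (4*9)*(-486) = 36*(-486) = -17496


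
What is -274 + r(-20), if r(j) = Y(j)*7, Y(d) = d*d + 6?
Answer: 2568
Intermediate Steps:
Y(d) = 6 + d² (Y(d) = d² + 6 = 6 + d²)
r(j) = 42 + 7*j² (r(j) = (6 + j²)*7 = 42 + 7*j²)
-274 + r(-20) = -274 + (42 + 7*(-20)²) = -274 + (42 + 7*400) = -274 + (42 + 2800) = -274 + 2842 = 2568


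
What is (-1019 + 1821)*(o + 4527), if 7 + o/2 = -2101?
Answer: 249422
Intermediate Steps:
o = -4216 (o = -14 + 2*(-2101) = -14 - 4202 = -4216)
(-1019 + 1821)*(o + 4527) = (-1019 + 1821)*(-4216 + 4527) = 802*311 = 249422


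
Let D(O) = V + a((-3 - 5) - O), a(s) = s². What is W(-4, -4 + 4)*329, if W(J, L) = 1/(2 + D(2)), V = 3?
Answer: 47/15 ≈ 3.1333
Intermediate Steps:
D(O) = 3 + (-8 - O)² (D(O) = 3 + ((-3 - 5) - O)² = 3 + (-8 - O)²)
W(J, L) = 1/105 (W(J, L) = 1/(2 + (3 + (8 + 2)²)) = 1/(2 + (3 + 10²)) = 1/(2 + (3 + 100)) = 1/(2 + 103) = 1/105)
W(-4, -4 + 4)*329 = (1/105)*329 = 47/15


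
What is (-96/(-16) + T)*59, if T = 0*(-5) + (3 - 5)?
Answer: 236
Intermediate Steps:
T = -2 (T = 0 - 2 = -2)
(-96/(-16) + T)*59 = (-96/(-16) - 2)*59 = (-96*(-1/16) - 2)*59 = (6 - 2)*59 = 4*59 = 236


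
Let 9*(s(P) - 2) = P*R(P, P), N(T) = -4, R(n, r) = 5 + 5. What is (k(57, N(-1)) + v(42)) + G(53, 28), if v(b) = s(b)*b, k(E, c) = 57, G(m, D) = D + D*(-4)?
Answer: 2017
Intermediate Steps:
R(n, r) = 10
G(m, D) = -3*D (G(m, D) = D - 4*D = -3*D)
s(P) = 2 + 10*P/9 (s(P) = 2 + (P*10)/9 = 2 + (10*P)/9 = 2 + 10*P/9)
v(b) = b*(2 + 10*b/9) (v(b) = (2 + 10*b/9)*b = b*(2 + 10*b/9))
(k(57, N(-1)) + v(42)) + G(53, 28) = (57 + (2/9)*42*(9 + 5*42)) - 3*28 = (57 + (2/9)*42*(9 + 210)) - 84 = (57 + (2/9)*42*219) - 84 = (57 + 2044) - 84 = 2101 - 84 = 2017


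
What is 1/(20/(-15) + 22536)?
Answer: 3/67604 ≈ 4.4376e-5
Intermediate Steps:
1/(20/(-15) + 22536) = 1/(20*(-1/15) + 22536) = 1/(-4/3 + 22536) = 1/(67604/3) = 3/67604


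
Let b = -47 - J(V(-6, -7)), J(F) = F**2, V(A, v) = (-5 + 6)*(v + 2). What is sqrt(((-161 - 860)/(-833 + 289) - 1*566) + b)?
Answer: I*sqrt(11765734)/136 ≈ 25.221*I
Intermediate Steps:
V(A, v) = 2 + v (V(A, v) = 1*(2 + v) = 2 + v)
b = -72 (b = -47 - (2 - 7)**2 = -47 - 1*(-5)**2 = -47 - 1*25 = -47 - 25 = -72)
sqrt(((-161 - 860)/(-833 + 289) - 1*566) + b) = sqrt(((-161 - 860)/(-833 + 289) - 1*566) - 72) = sqrt((-1021/(-544) - 566) - 72) = sqrt((-1021*(-1/544) - 566) - 72) = sqrt((1021/544 - 566) - 72) = sqrt(-306883/544 - 72) = sqrt(-346051/544) = I*sqrt(11765734)/136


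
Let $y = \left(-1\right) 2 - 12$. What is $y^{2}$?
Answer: $196$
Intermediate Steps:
$y = -14$ ($y = -2 - 12 = -14$)
$y^{2} = \left(-14\right)^{2} = 196$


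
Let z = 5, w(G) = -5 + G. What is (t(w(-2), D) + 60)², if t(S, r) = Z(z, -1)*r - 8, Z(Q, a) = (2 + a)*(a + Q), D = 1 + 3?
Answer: 4624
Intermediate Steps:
D = 4
Z(Q, a) = (2 + a)*(Q + a)
t(S, r) = -8 + 4*r (t(S, r) = ((-1)² + 2*5 + 2*(-1) + 5*(-1))*r - 8 = (1 + 10 - 2 - 5)*r - 8 = 4*r - 8 = -8 + 4*r)
(t(w(-2), D) + 60)² = ((-8 + 4*4) + 60)² = ((-8 + 16) + 60)² = (8 + 60)² = 68² = 4624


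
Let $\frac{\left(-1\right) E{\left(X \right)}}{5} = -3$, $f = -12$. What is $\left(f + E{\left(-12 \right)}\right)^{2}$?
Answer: $9$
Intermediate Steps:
$E{\left(X \right)} = 15$ ($E{\left(X \right)} = \left(-5\right) \left(-3\right) = 15$)
$\left(f + E{\left(-12 \right)}\right)^{2} = \left(-12 + 15\right)^{2} = 3^{2} = 9$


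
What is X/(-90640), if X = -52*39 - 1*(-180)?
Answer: 21/1030 ≈ 0.020388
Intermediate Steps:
X = -1848 (X = -2028 + 180 = -1848)
X/(-90640) = -1848/(-90640) = -1848*(-1/90640) = 21/1030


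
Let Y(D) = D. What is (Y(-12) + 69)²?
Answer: 3249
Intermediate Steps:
(Y(-12) + 69)² = (-12 + 69)² = 57² = 3249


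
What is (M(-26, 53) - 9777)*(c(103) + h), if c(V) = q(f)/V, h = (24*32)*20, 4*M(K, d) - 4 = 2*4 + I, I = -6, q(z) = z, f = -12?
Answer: -15465505734/103 ≈ -1.5015e+8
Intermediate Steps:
M(K, d) = 3/2 (M(K, d) = 1 + (2*4 - 6)/4 = 1 + (8 - 6)/4 = 1 + (1/4)*2 = 1 + 1/2 = 3/2)
h = 15360 (h = 768*20 = 15360)
c(V) = -12/V
(M(-26, 53) - 9777)*(c(103) + h) = (3/2 - 9777)*(-12/103 + 15360) = -19551*(-12*1/103 + 15360)/2 = -19551*(-12/103 + 15360)/2 = -19551/2*1582068/103 = -15465505734/103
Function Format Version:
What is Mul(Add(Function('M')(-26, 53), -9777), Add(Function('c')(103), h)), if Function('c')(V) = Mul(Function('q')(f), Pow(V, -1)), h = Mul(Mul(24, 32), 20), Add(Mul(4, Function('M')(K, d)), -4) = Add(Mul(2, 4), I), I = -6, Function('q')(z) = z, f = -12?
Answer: Rational(-15465505734, 103) ≈ -1.5015e+8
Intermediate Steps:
Function('M')(K, d) = Rational(3, 2) (Function('M')(K, d) = Add(1, Mul(Rational(1, 4), Add(Mul(2, 4), -6))) = Add(1, Mul(Rational(1, 4), Add(8, -6))) = Add(1, Mul(Rational(1, 4), 2)) = Add(1, Rational(1, 2)) = Rational(3, 2))
h = 15360 (h = Mul(768, 20) = 15360)
Function('c')(V) = Mul(-12, Pow(V, -1))
Mul(Add(Function('M')(-26, 53), -9777), Add(Function('c')(103), h)) = Mul(Add(Rational(3, 2), -9777), Add(Mul(-12, Pow(103, -1)), 15360)) = Mul(Rational(-19551, 2), Add(Mul(-12, Rational(1, 103)), 15360)) = Mul(Rational(-19551, 2), Add(Rational(-12, 103), 15360)) = Mul(Rational(-19551, 2), Rational(1582068, 103)) = Rational(-15465505734, 103)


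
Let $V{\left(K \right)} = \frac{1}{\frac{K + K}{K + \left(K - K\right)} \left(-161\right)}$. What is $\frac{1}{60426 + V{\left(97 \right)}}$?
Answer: $\frac{322}{19457171} \approx 1.6549 \cdot 10^{-5}$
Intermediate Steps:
$V{\left(K \right)} = - \frac{1}{322}$ ($V{\left(K \right)} = \frac{1}{2 K \frac{1}{K + 0}} \left(- \frac{1}{161}\right) = \frac{1}{2 K \frac{1}{K}} \left(- \frac{1}{161}\right) = \frac{1}{2} \left(- \frac{1}{161}\right) = - \frac{1}{322}$)
$\frac{1}{60426 + V{\left(97 \right)}} = \frac{1}{60426 - \frac{1}{322}} = \frac{1}{\frac{19457171}{322}} = \frac{322}{19457171}$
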